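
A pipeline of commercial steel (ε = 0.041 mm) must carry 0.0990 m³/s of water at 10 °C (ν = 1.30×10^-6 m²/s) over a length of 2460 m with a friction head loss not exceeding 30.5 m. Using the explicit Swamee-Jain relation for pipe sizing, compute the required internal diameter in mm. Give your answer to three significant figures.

Swamee-Jain (Type III): D = 0.66·[ε^1.25·(LQ²/(gh_f))^4.75 + ν·Q^9.4·(L/(gh_f))^5.2]^0.04
LQ²/(gh_f) = 0.08058; L/(gh_f) = 8.222
Term 1 = ε^1.25·(…)^4.75 = 2.09×10^-11; Term 2 = ν·Q^9.4·(…)^5.2 = 2.70×10^-11
D = 0.66·(2.09×10^-11 + 2.70×10^-11)^0.04 = 0.2551 m = 255 mm
Check: V = 1.94 m/s, Re = 3.80×10^5, f = 0.01556, h_f = 28.7 m ≈ 30.5 m ✓

D ≈ 255 mm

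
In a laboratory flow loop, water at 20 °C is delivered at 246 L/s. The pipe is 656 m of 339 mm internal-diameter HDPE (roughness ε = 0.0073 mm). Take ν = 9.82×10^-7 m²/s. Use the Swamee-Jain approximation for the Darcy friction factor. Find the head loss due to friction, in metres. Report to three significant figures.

V = 4Q/(πD²) = 4·0.246/(π·0.339²) = 2.725 m/s
Re = VD/ν = 2.725·0.339/9.82×10^-7 = 9.41×10^5 → turbulent
ε/D = 0.0073/339 = 2.15×10^-5
Swamee-Jain: f = 0.01222
h_f = f(L/D)V²/(2g) = 0.01222·(656/0.339)·2.725²/(2·9.81) = 8.951 m

h_f ≈ 8.95 m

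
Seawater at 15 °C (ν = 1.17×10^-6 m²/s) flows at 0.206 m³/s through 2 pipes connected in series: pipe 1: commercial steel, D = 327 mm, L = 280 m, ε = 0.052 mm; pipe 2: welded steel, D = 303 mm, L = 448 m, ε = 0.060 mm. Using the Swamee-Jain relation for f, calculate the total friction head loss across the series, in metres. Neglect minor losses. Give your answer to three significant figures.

H ≈ 13.1 m

Pipe 1: V = 2.453 m/s, Re = 6.86×10^5, ε/D = 1.59×10^-4, f = 0.01470, h_1 = f(L/D)V²/2g = 3.859 m
Pipe 2: V = 2.857 m/s, Re = 7.40×10^5, ε/D = 1.98×10^-4, f = 0.01503, h_2 = f(L/D)V²/2g = 9.245 m
Series → Q common, losses add: H = Σh = 13.10 m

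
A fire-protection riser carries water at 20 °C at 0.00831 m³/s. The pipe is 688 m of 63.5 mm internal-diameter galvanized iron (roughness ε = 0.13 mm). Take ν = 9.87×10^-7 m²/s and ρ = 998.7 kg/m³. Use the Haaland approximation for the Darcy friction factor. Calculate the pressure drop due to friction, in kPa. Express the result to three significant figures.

V = 4Q/(πD²) = 4·0.00831/(π·0.0635²) = 2.624 m/s
Re = VD/ν = 2.624·0.0635/9.87×10^-7 = 1.69×10^5 → turbulent
ε/D = 0.13/63.5 = 0.00205
Haaland: f = 0.02452
h_f = f(L/D)V²/(2g) = 0.02452·(688/0.0635)·2.624²/(2·9.81) = 93.24 m
Δp = ρg·h_f = 998.7·9.81·93.24 = 913.5 kPa

Δp ≈ 914 kPa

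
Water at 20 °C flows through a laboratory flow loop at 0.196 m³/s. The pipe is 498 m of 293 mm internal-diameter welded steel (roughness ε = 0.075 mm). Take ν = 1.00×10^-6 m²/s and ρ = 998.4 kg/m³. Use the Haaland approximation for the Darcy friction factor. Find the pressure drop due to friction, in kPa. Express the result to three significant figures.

Δp ≈ 110 kPa

V = 4Q/(πD²) = 4·0.196/(π·0.293²) = 2.907 m/s
Re = VD/ν = 2.907·0.293/1.00×10^-6 = 8.52×10^5 → turbulent
ε/D = 0.075/293 = 2.56×10^-4
Haaland: f = 0.01530
h_f = f(L/D)V²/(2g) = 0.01530·(498/0.293)·2.907²/(2·9.81) = 11.20 m
Δp = ρg·h_f = 998.4·9.81·11.20 = 109.7 kPa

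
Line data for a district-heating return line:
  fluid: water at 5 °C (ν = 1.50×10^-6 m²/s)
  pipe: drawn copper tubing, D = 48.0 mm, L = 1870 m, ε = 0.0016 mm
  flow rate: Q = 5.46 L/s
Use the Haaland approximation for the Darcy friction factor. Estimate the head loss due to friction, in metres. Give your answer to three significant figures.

h_f ≈ 327 m

V = 4Q/(πD²) = 4·0.00546/(π·0.0480²) = 3.017 m/s
Re = VD/ν = 3.017·0.0480/1.50×10^-6 = 9.66×10^4 → turbulent
ε/D = 0.0016/48.0 = 3.33×10^-5
Haaland: f = 0.01809
h_f = f(L/D)V²/(2g) = 0.01809·(1870/0.0480)·3.017²/(2·9.81) = 327.0 m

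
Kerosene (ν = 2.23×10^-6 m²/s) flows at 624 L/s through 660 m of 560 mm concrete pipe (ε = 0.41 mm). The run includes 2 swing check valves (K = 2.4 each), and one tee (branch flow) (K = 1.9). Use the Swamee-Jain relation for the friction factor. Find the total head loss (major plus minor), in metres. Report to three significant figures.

V = 4Q/(πD²) = 2.533 m/s; V²/2g = 0.3271 m
Re = 6.36×10^5, ε/D = 7.32×10^-4 → f = 0.01893 (Swamee-Jain)
Major: h_f = f(L/D)·V²/2g = 0.01893·1179·0.3271 = 7.299 m
Minor: ΣK = 6.70; h_m = ΣK·V²/2g = 2.192 m
Total H_L = 7.299 + 2.192 = 9.490 m

H_L ≈ 9.49 m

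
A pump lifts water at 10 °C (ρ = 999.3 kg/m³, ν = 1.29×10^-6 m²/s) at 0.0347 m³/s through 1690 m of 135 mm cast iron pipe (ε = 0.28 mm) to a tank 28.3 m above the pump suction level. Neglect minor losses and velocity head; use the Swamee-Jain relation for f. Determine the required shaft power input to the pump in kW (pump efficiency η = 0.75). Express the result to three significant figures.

P_shaft ≈ 54.5 kW

V = 4Q/(πD²) = 2.424 m/s; Re = 2.54×10^5; ε/D = 0.00207; f = 0.02450
h_f = f(L/D)V²/2g = 91.86 m
Total head H = z + h_f = 28.3 + 91.86 = 120.2 m
P_hyd = ρgQH = 999.3·9.81·0.0347·120.2 = 40.88 kW
P_shaft = P_hyd/η = 40.88/0.75 = 54.50 kW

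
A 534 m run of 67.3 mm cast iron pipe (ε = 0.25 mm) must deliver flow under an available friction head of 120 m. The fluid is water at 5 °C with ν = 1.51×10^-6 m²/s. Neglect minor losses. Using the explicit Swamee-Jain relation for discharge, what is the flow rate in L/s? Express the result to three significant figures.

Q ≈ 11.5 L/s

Swamee-Jain (Type II): Q = -0.965·√(gD⁵h_f/L)·ln[ε/(3.7D) + √(3.17ν²L/(gD³h_f))]
√(gD⁵h_f/L) = √(9.81·0.0673⁵·120/534) = 0.001745
ε/(3.7D) = 0.00100; √(3.17ν²L/(gD³h_f)) = 1.04×10^-4
Q = -0.965·0.001745·ln(0.001108) = 0.01146 m³/s
Check: V = 3.22 m/s, Re = 1.44×10^5, f = 0.02883, h_f = 121 m ≈ 120 m ✓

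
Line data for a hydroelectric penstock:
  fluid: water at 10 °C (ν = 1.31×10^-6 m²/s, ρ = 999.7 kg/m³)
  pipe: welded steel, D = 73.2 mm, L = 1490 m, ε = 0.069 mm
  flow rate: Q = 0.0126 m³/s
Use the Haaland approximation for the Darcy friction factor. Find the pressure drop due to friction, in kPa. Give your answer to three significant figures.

V = 4Q/(πD²) = 4·0.0126/(π·0.0732²) = 2.994 m/s
Re = VD/ν = 2.994·0.0732/1.31×10^-6 = 1.67×10^5 → turbulent
ε/D = 0.069/73.2 = 9.43×10^-4
Haaland: f = 0.02091
h_f = f(L/D)V²/(2g) = 0.02091·(1490/0.0732)·2.994²/(2·9.81) = 194.4 m
Δp = ρg·h_f = 999.7·9.81·194.4 = 1907 kPa

Δp ≈ 1910 kPa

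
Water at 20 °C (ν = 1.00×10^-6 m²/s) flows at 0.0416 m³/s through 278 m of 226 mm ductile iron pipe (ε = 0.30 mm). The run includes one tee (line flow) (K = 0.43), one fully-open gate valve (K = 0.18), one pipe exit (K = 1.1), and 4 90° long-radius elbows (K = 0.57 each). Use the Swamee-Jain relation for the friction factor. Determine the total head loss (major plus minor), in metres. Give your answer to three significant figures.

H_L ≈ 1.72 m

V = 4Q/(πD²) = 1.037 m/s; V²/2g = 0.05481 m
Re = 2.34×10^5, ε/D = 0.00133 → f = 0.02223 (Swamee-Jain)
Major: h_f = f(L/D)·V²/2g = 0.02223·1230·0.05481 = 1.499 m
Minor: ΣK = 3.99; h_m = ΣK·V²/2g = 0.2187 m
Total H_L = 1.499 + 0.2187 = 1.718 m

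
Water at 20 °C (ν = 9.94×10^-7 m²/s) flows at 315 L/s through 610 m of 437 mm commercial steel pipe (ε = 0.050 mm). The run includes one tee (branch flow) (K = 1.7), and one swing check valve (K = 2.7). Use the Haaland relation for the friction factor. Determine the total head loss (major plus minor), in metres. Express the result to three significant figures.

H_L ≈ 5.26 m

V = 4Q/(πD²) = 2.100 m/s; V²/2g = 0.2248 m
Re = 9.23×10^5, ε/D = 1.14×10^-4 → f = 0.01362 (Haaland)
Major: h_f = f(L/D)·V²/2g = 0.01362·1396·0.2248 = 4.273 m
Minor: ΣK = 4.40; h_m = ΣK·V²/2g = 0.9892 m
Total H_L = 4.273 + 0.9892 = 5.262 m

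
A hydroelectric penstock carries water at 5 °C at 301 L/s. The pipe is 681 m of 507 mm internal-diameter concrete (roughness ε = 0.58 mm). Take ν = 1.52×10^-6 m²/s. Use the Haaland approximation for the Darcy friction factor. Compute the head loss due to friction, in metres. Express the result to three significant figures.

h_f ≈ 3.17 m

V = 4Q/(πD²) = 4·0.301/(π·0.507²) = 1.491 m/s
Re = VD/ν = 1.491·0.507/1.52×10^-6 = 4.97×10^5 → turbulent
ε/D = 0.58/507 = 0.00114
Haaland: f = 0.02081
h_f = f(L/D)V²/(2g) = 0.02081·(681/0.507)·1.491²/(2·9.81) = 3.167 m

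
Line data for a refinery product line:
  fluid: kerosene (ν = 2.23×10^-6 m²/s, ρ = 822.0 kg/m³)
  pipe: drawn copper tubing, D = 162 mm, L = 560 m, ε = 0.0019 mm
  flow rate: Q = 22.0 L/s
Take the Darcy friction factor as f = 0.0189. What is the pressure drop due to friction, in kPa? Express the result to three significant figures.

Δp ≈ 30.6 kPa

V = 4Q/(πD²) = 4·0.0220/(π·0.162²) = 1.067 m/s
h_f = f(L/D)V²/(2g) = 0.01890·(560/0.162)·1.067²/(2·9.81) = 3.794 m
Δp = ρg·h_f = 822.0·9.81·3.794 = 30.59 kPa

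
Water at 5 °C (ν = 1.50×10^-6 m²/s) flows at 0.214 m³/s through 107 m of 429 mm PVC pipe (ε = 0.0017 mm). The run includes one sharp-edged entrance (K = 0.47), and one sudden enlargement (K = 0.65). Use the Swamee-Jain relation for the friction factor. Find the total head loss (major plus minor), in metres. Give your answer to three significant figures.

V = 4Q/(πD²) = 1.481 m/s; V²/2g = 0.1117 m
Re = 4.23×10^5, ε/D = 3.96×10^-6 → f = 0.01355 (Swamee-Jain)
Major: h_f = f(L/D)·V²/2g = 0.01355·249.4·0.1117 = 0.3775 m
Minor: ΣK = 1.12; h_m = ΣK·V²/2g = 0.1251 m
Total H_L = 0.3775 + 0.1251 = 0.5026 m

H_L ≈ 0.503 m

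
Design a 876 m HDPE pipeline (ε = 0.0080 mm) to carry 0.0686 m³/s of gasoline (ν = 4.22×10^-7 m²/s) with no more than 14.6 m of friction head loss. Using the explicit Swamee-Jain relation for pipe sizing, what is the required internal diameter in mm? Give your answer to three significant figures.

Swamee-Jain (Type III): D = 0.66·[ε^1.25·(LQ²/(gh_f))^4.75 + ν·Q^9.4·(L/(gh_f))^5.2]^0.04
LQ²/(gh_f) = 0.02878; L/(gh_f) = 6.116
Term 1 = ε^1.25·(…)^4.75 = 2.04×10^-14; Term 2 = ν·Q^9.4·(…)^5.2 = 5.98×10^-14
D = 0.66·(2.04×10^-14 + 5.98×10^-14)^0.04 = 0.1976 m = 198 mm
Check: V = 2.24 m/s, Re = 1.05×10^6, f = 0.01244, h_f = 14.1 m ≈ 14.6 m ✓

D ≈ 198 mm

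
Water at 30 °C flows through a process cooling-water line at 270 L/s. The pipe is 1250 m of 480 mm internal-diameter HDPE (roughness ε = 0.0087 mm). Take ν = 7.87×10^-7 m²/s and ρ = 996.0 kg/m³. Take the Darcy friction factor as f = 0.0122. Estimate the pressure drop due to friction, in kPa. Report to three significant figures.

V = 4Q/(πD²) = 4·0.270/(π·0.480²) = 1.492 m/s
h_f = f(L/D)V²/(2g) = 0.01220·(1250/0.480)·1.492²/(2·9.81) = 3.605 m
Δp = ρg·h_f = 996.0·9.81·3.605 = 35.22 kPa

Δp ≈ 35.2 kPa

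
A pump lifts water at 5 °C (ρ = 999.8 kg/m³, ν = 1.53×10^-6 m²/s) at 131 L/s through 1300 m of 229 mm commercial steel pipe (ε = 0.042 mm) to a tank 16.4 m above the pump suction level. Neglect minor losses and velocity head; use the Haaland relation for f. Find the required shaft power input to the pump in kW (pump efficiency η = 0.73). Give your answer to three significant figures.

P_shaft ≈ 107 kW

V = 4Q/(πD²) = 3.181 m/s; Re = 4.76×10^5; ε/D = 1.83×10^-4; f = 0.01520
h_f = f(L/D)V²/2g = 44.48 m
Total head H = z + h_f = 16.4 + 44.48 = 60.88 m
P_hyd = ρgQH = 999.8·9.81·0.131·60.88 = 78.23 kW
P_shaft = P_hyd/η = 78.23/0.73 = 107.2 kW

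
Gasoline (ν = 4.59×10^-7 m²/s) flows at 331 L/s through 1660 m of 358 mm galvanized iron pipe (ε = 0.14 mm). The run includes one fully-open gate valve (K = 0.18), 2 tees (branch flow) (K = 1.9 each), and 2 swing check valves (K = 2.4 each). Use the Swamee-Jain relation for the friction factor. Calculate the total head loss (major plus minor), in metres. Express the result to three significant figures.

H_L ≈ 46.0 m

V = 4Q/(πD²) = 3.288 m/s; V²/2g = 0.5511 m
Re = 2.56×10^6, ε/D = 3.91×10^-4 → f = 0.01613 (Swamee-Jain)
Major: h_f = f(L/D)·V²/2g = 0.01613·4637·0.5511 = 41.21 m
Minor: ΣK = 8.78; h_m = ΣK·V²/2g = 4.839 m
Total H_L = 41.21 + 4.839 = 46.05 m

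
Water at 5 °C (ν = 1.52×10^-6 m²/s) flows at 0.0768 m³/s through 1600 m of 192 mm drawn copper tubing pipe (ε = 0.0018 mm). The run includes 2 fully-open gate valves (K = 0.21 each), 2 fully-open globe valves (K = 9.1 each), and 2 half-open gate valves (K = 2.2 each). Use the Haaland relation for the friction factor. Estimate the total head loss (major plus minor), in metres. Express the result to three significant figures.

H_L ≈ 50.5 m

V = 4Q/(πD²) = 2.653 m/s; V²/2g = 0.3586 m
Re = 3.35×10^5, ε/D = 9.37×10^-6 → f = 0.01413 (Haaland)
Major: h_f = f(L/D)·V²/2g = 0.01413·8333·0.3586 = 42.23 m
Minor: ΣK = 23.0; h_m = ΣK·V²/2g = 8.256 m
Total H_L = 42.23 + 8.256 = 50.49 m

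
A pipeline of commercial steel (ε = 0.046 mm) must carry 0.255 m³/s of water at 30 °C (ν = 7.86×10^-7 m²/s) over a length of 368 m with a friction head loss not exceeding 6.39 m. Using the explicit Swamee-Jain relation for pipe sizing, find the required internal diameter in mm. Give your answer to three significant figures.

D ≈ 339 mm

Swamee-Jain (Type III): D = 0.66·[ε^1.25·(LQ²/(gh_f))^4.75 + ν·Q^9.4·(L/(gh_f))^5.2]^0.04
LQ²/(gh_f) = 0.3817; L/(gh_f) = 5.871
Term 1 = ε^1.25·(…)^4.75 = 3.91×10^-8; Term 2 = ν·Q^9.4·(…)^5.2 = 2.06×10^-8
D = 0.66·(3.91×10^-8 + 2.06×10^-8)^0.04 = 0.3393 m = 339 mm
Check: V = 2.82 m/s, Re = 1.22×10^6, f = 0.01382, h_f = 6.08 m ≈ 6.39 m ✓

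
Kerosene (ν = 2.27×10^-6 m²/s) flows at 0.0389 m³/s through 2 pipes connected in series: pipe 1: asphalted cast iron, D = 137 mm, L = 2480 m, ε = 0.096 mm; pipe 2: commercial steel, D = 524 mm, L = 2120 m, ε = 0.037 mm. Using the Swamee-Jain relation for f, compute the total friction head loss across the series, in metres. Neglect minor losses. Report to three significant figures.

Pipe 1: V = 2.639 m/s, Re = 1.59×10^5, ε/D = 7.01×10^-4, f = 0.02029, h_1 = f(L/D)V²/2g = 130.3 m
Pipe 2: V = 0.1804 m/s, Re = 4.16×10^4, ε/D = 7.06×10^-5, f = 0.02190, h_2 = f(L/D)V²/2g = 0.1470 m
Series → Q common, losses add: H = Σh = 130.5 m

H ≈ 130 m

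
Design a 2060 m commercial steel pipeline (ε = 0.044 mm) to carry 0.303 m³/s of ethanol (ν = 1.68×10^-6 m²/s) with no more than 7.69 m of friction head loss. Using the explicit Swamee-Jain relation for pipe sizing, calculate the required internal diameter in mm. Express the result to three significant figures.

Swamee-Jain (Type III): D = 0.66·[ε^1.25·(LQ²/(gh_f))^4.75 + ν·Q^9.4·(L/(gh_f))^5.2]^0.04
LQ²/(gh_f) = 2.507; L/(gh_f) = 27.31
Term 1 = ε^1.25·(…)^4.75 = 2.82×10^-4; Term 2 = ν·Q^9.4·(…)^5.2 = 6.60×10^-4
D = 0.66·(2.82×10^-4 + 6.60×10^-4)^0.04 = 0.4995 m = 499 mm
Check: V = 1.55 m/s, Re = 4.60×10^5, f = 0.01447, h_f = 7.28 m ≈ 7.69 m ✓

D ≈ 499 mm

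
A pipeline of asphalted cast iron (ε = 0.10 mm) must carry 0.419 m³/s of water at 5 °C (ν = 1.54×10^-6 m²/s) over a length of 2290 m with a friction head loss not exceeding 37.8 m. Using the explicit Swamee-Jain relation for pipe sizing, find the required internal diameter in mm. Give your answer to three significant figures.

Swamee-Jain (Type III): D = 0.66·[ε^1.25·(LQ²/(gh_f))^4.75 + ν·Q^9.4·(L/(gh_f))^5.2]^0.04
LQ²/(gh_f) = 1.084; L/(gh_f) = 6.176
Term 1 = ε^1.25·(…)^4.75 = 1.47×10^-5; Term 2 = ν·Q^9.4·(…)^5.2 = 5.60×10^-6
D = 0.66·(1.47×10^-5 + 5.60×10^-6)^0.04 = 0.4284 m = 428 mm
Check: V = 2.91 m/s, Re = 8.09×10^5, f = 0.01530, h_f = 35.2 m ≈ 37.8 m ✓

D ≈ 428 mm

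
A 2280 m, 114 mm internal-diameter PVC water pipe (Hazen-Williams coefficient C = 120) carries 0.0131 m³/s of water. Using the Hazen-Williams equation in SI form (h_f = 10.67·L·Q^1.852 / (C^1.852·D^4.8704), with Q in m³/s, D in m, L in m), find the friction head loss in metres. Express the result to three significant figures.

h_f = 10.67·2280·0.0131^1.852 / (120^1.852·0.114^4.8704) = 43.84 m

h_f ≈ 43.8 m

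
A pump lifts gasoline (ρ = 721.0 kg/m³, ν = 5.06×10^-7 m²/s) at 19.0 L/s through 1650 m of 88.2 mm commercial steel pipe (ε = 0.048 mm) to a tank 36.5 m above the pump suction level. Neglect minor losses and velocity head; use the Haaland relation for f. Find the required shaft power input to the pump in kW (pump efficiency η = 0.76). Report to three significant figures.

P_shaft ≈ 35.5 kW

V = 4Q/(πD²) = 3.110 m/s; Re = 5.42×10^5; ε/D = 5.44×10^-4; f = 0.01780
h_f = f(L/D)V²/2g = 164.1 m
Total head H = z + h_f = 36.5 + 164.1 = 200.6 m
P_hyd = ρgQH = 721.0·9.81·0.0190·200.6 = 26.96 kW
P_shaft = P_hyd/η = 26.96/0.76 = 35.47 kW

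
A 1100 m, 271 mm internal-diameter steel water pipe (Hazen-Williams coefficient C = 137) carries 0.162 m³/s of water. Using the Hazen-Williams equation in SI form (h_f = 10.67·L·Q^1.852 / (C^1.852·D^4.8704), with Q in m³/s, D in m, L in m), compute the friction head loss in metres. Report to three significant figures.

h_f = 10.67·1100·0.162^1.852 / (137^1.852·0.271^4.8704) = 25.71 m

h_f ≈ 25.7 m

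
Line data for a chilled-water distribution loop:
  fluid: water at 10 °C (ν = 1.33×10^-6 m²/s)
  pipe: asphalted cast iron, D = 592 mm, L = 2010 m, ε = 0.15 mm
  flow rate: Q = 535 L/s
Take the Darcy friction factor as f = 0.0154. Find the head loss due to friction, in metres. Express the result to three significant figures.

V = 4Q/(πD²) = 4·0.535/(π·0.592²) = 1.944 m/s
h_f = f(L/D)V²/(2g) = 0.01540·(2010/0.592)·1.944²/(2·9.81) = 10.07 m

h_f ≈ 10.1 m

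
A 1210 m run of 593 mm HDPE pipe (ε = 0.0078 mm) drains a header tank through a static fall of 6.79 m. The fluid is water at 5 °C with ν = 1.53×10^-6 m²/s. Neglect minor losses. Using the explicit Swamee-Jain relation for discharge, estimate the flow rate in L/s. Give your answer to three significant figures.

Q ≈ 641 L/s

Swamee-Jain (Type II): Q = -0.965·√(gD⁵h_f/L)·ln[ε/(3.7D) + √(3.17ν²L/(gD³h_f))]
√(gD⁵h_f/L) = √(9.81·0.593⁵·6.79/1210) = 0.06354
ε/(3.7D) = 3.55×10^-6; √(3.17ν²L/(gD³h_f)) = 2.54×10^-5
Q = -0.965·0.06354·ln(2.898×10^-5) = 0.6406 m³/s
Check: V = 2.32 m/s, Re = 8.99×10^5, f = 0.01212, h_f = 6.78 m ≈ 6.79 m ✓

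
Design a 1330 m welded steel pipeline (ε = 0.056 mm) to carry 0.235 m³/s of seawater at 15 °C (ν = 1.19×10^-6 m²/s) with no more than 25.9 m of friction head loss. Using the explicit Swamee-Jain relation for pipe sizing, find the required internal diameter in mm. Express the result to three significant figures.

D ≈ 326 mm

Swamee-Jain (Type III): D = 0.66·[ε^1.25·(LQ²/(gh_f))^4.75 + ν·Q^9.4·(L/(gh_f))^5.2]^0.04
LQ²/(gh_f) = 0.2891; L/(gh_f) = 5.235
Term 1 = ε^1.25·(…)^4.75 = 1.33×10^-8; Term 2 = ν·Q^9.4·(…)^5.2 = 7.98×10^-9
D = 0.66·(1.33×10^-8 + 7.98×10^-9)^0.04 = 0.3256 m = 326 mm
Check: V = 2.82 m/s, Re = 7.72×10^5, f = 0.01471, h_f = 24.4 m ≈ 25.9 m ✓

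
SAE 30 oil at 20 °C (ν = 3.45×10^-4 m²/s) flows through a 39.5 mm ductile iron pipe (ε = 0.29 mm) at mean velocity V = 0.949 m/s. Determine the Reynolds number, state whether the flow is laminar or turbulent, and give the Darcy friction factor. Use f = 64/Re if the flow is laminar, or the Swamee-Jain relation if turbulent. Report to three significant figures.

Re = VD/ν = 0.9490·0.0395/3.45×10^-4 = 109
Re < 2300 → laminar → f = 64/Re = 0.5890

Re ≈ 109; laminar; f = 64/Re ≈ 0.589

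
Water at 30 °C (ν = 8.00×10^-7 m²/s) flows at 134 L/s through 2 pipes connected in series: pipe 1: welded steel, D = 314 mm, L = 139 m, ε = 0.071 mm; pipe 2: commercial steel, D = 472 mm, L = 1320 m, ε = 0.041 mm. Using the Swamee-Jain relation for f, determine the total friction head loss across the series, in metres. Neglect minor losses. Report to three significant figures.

H ≈ 2.25 m

Pipe 1: V = 1.730 m/s, Re = 6.79×10^5, ε/D = 2.26×10^-4, f = 0.01540, h_1 = f(L/D)V²/2g = 1.040 m
Pipe 2: V = 0.7658 m/s, Re = 4.52×10^5, ε/D = 8.69×10^-5, f = 0.01449, h_2 = f(L/D)V²/2g = 1.211 m
Series → Q common, losses add: H = Σh = 2.252 m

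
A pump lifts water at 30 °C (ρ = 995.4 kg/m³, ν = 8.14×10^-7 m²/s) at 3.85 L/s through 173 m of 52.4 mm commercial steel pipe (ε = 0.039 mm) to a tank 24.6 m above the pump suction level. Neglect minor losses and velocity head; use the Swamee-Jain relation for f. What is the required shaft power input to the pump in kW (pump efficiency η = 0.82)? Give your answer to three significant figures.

P_shaft ≈ 1.65 kW

V = 4Q/(πD²) = 1.785 m/s; Re = 1.15×10^5; ε/D = 7.44×10^-4; f = 0.02110
h_f = f(L/D)V²/2g = 11.32 m
Total head H = z + h_f = 24.6 + 11.32 = 35.92 m
P_hyd = ρgQH = 995.4·9.81·0.00385·35.92 = 1.350 kW
P_shaft = P_hyd/η = 1.350/0.82 = 1.647 kW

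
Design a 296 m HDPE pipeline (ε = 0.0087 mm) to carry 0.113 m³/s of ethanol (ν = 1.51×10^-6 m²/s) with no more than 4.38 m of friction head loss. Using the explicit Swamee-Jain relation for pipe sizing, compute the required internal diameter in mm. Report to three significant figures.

D ≈ 255 mm

Swamee-Jain (Type III): D = 0.66·[ε^1.25·(LQ²/(gh_f))^4.75 + ν·Q^9.4·(L/(gh_f))^5.2]^0.04
LQ²/(gh_f) = 0.08796; L/(gh_f) = 6.889
Term 1 = ε^1.25·(…)^4.75 = 4.57×10^-12; Term 2 = ν·Q^9.4·(…)^5.2 = 4.33×10^-11
D = 0.66·(4.57×10^-12 + 4.33×10^-11)^0.04 = 0.2551 m = 255 mm
Check: V = 2.21 m/s, Re = 3.73×10^5, f = 0.01424, h_f = 4.12 m ≈ 4.38 m ✓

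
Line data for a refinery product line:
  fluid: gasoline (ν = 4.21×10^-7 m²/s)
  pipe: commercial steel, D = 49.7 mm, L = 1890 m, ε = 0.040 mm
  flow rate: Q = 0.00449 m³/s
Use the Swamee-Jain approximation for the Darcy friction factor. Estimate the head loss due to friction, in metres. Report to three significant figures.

h_f ≈ 208 m

V = 4Q/(πD²) = 4·0.00449/(π·0.0497²) = 2.314 m/s
Re = VD/ν = 2.314·0.0497/4.21×10^-7 = 2.73×10^5 → turbulent
ε/D = 0.040/49.7 = 8.05×10^-4
Swamee-Jain: f = 0.01999
h_f = f(L/D)V²/(2g) = 0.01999·(1890/0.0497)·2.314²/(2·9.81) = 207.6 m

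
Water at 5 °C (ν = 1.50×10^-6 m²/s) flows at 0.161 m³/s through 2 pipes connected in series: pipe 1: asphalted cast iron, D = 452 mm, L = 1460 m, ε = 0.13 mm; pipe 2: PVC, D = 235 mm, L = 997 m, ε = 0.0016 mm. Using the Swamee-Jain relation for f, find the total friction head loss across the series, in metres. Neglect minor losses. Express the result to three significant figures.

H ≈ 41.1 m

Pipe 1: V = 1.003 m/s, Re = 3.02×10^5, ε/D = 2.88×10^-4, f = 0.01696, h_1 = f(L/D)V²/2g = 2.811 m
Pipe 2: V = 3.712 m/s, Re = 5.82×10^5, ε/D = 6.81×10^-6, f = 0.01286, h_2 = f(L/D)V²/2g = 38.33 m
Series → Q common, losses add: H = Σh = 41.14 m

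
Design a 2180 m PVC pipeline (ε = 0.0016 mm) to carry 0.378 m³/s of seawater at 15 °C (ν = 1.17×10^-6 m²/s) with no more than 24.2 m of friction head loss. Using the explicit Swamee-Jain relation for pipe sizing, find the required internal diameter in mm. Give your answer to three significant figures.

Swamee-Jain (Type III): D = 0.66·[ε^1.25·(LQ²/(gh_f))^4.75 + ν·Q^9.4·(L/(gh_f))^5.2]^0.04
LQ²/(gh_f) = 1.312; L/(gh_f) = 9.183
Term 1 = ε^1.25·(…)^4.75 = 2.07×10^-7; Term 2 = ν·Q^9.4·(…)^5.2 = 1.27×10^-5
D = 0.66·(2.07×10^-7 + 1.27×10^-5)^0.04 = 0.4207 m = 421 mm
Check: V = 2.72 m/s, Re = 9.78×10^5, f = 0.01175, h_f = 22.9 m ≈ 24.2 m ✓

D ≈ 421 mm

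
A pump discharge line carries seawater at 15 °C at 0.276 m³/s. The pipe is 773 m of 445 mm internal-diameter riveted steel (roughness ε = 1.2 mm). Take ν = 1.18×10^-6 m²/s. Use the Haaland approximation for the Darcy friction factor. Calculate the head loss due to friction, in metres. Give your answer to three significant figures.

h_f ≈ 7.15 m

V = 4Q/(πD²) = 4·0.276/(π·0.445²) = 1.775 m/s
Re = VD/ν = 1.775·0.445/1.18×10^-6 = 6.69×10^5 → turbulent
ε/D = 1.2/445 = 0.00270
Haaland: f = 0.02565
h_f = f(L/D)V²/(2g) = 0.02565·(773/0.445)·1.775²/(2·9.81) = 7.151 m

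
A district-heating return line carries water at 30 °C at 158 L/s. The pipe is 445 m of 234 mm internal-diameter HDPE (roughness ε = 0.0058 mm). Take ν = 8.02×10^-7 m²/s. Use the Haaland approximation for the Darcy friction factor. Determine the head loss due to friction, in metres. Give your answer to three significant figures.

V = 4Q/(πD²) = 4·0.158/(π·0.234²) = 3.674 m/s
Re = VD/ν = 3.674·0.234/8.02×10^-7 = 1.07×10^6 → turbulent
ε/D = 0.0058/234 = 2.48×10^-5
Haaland: f = 0.01194
h_f = f(L/D)V²/(2g) = 0.01194·(445/0.234)·3.674²/(2·9.81) = 15.62 m

h_f ≈ 15.6 m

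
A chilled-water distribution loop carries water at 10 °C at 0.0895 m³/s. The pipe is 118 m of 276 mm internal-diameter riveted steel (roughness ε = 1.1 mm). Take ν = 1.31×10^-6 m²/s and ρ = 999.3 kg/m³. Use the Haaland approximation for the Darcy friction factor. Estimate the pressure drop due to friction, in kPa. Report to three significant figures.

Δp ≈ 13.7 kPa

V = 4Q/(πD²) = 4·0.0895/(π·0.276²) = 1.496 m/s
Re = VD/ν = 1.496·0.276/1.31×10^-6 = 3.15×10^5 → turbulent
ε/D = 1.1/276 = 0.00399
Haaland: f = 0.02876
h_f = f(L/D)V²/(2g) = 0.02876·(118/0.276)·1.496²/(2·9.81) = 1.403 m
Δp = ρg·h_f = 999.3·9.81·1.403 = 13.75 kPa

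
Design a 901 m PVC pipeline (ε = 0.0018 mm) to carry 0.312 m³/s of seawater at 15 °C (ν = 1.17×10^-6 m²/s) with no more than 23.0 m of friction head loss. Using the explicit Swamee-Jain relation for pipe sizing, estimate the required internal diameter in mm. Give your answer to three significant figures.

Swamee-Jain (Type III): D = 0.66·[ε^1.25·(LQ²/(gh_f))^4.75 + ν·Q^9.4·(L/(gh_f))^5.2]^0.04
LQ²/(gh_f) = 0.3887; L/(gh_f) = 3.993
Term 1 = ε^1.25·(…)^4.75 = 7.41×10^-10; Term 2 = ν·Q^9.4·(…)^5.2 = 2.76×10^-8
D = 0.66·(7.41×10^-10 + 2.76×10^-8)^0.04 = 0.3293 m = 329 mm
Check: V = 3.66 m/s, Re = 1.03×10^6, f = 0.01169, h_f = 21.9 m ≈ 23.0 m ✓

D ≈ 329 mm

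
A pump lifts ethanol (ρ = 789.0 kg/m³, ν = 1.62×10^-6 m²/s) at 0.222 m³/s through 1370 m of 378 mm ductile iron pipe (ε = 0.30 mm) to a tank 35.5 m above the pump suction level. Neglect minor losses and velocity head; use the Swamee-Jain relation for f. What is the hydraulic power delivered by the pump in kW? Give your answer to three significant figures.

P_hyd ≈ 85.2 kW

V = 4Q/(πD²) = 1.978 m/s; Re = 4.62×10^5; ε/D = 7.94×10^-4; f = 0.01946
h_f = f(L/D)V²/2g = 14.07 m
Total head H = z + h_f = 35.5 + 14.07 = 49.57 m
P_hyd = ρgQH = 789.0·9.81·0.222·49.57 = 85.17 kW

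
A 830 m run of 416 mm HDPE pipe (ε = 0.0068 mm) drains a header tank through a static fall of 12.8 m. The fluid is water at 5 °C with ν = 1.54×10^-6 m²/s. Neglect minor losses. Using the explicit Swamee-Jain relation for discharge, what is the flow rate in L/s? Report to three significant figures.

Swamee-Jain (Type II): Q = -0.965·√(gD⁵h_f/L)·ln[ε/(3.7D) + √(3.17ν²L/(gD³h_f))]
√(gD⁵h_f/L) = √(9.81·0.416⁵·12.8/830) = 0.04341
ε/(3.7D) = 4.42×10^-6; √(3.17ν²L/(gD³h_f)) = 2.63×10^-5
Q = -0.965·0.04341·ln(3.069×10^-5) = 0.4354 m³/s
Check: V = 3.20 m/s, Re = 8.65×10^5, f = 0.01226, h_f = 12.8 m ≈ 12.8 m ✓

Q ≈ 435 L/s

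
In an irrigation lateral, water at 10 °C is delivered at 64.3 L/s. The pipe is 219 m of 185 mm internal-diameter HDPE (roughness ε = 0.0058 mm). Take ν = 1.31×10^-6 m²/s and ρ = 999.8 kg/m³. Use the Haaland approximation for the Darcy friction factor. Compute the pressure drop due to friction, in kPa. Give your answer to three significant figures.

V = 4Q/(πD²) = 4·0.0643/(π·0.185²) = 2.392 m/s
Re = VD/ν = 2.392·0.185/1.31×10^-6 = 3.38×10^5 → turbulent
ε/D = 0.0058/185 = 3.14×10^-5
Haaland: f = 0.01432
h_f = f(L/D)V²/(2g) = 0.01432·(219/0.185)·2.392²/(2·9.81) = 4.944 m
Δp = ρg·h_f = 999.8·9.81·4.944 = 48.49 kPa

Δp ≈ 48.5 kPa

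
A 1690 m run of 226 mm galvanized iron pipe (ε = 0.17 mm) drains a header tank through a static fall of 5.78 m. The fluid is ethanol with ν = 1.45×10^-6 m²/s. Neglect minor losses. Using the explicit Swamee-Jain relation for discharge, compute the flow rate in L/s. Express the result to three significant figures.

Swamee-Jain (Type II): Q = -0.965·√(gD⁵h_f/L)·ln[ε/(3.7D) + √(3.17ν²L/(gD³h_f))]
√(gD⁵h_f/L) = √(9.81·0.226⁵·5.78/1690) = 0.004448
ε/(3.7D) = 2.03×10^-4; √(3.17ν²L/(gD³h_f)) = 1.31×10^-4
Q = -0.965·0.004448·ln(3.345×10^-4) = 0.03435 m³/s
Check: V = 0.856 m/s, Re = 1.33×10^5, f = 0.02083, h_f = 5.82 m ≈ 5.78 m ✓

Q ≈ 34.3 L/s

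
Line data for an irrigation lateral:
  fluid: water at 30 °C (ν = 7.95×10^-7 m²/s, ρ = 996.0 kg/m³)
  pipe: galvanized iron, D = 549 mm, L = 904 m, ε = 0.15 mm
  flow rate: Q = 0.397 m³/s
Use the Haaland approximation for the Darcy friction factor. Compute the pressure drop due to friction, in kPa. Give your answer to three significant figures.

Δp ≈ 35.2 kPa

V = 4Q/(πD²) = 4·0.397/(π·0.549²) = 1.677 m/s
Re = VD/ν = 1.677·0.549/7.95×10^-7 = 1.16×10^6 → turbulent
ε/D = 0.15/549 = 2.73×10^-4
Haaland: f = 0.01527
h_f = f(L/D)V²/(2g) = 0.01527·(904/0.549)·1.677²/(2·9.81) = 3.604 m
Δp = ρg·h_f = 996.0·9.81·3.604 = 35.21 kPa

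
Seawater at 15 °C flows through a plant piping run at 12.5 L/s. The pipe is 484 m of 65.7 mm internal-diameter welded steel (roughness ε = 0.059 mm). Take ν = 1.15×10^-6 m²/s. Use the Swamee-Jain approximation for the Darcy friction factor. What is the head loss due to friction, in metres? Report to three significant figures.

V = 4Q/(πD²) = 4·0.0125/(π·0.0657²) = 3.687 m/s
Re = VD/ν = 3.687·0.0657/1.15×10^-6 = 2.11×10^5 → turbulent
ε/D = 0.059/65.7 = 8.98×10^-4
Swamee-Jain: f = 0.02071
h_f = f(L/D)V²/(2g) = 0.02071·(484/0.0657)·3.687²/(2·9.81) = 105.7 m

h_f ≈ 106 m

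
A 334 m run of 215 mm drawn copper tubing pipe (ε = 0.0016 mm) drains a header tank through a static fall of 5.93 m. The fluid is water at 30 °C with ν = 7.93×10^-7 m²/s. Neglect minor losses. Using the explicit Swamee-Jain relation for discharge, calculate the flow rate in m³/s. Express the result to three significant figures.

Swamee-Jain (Type II): Q = -0.965·√(gD⁵h_f/L)·ln[ε/(3.7D) + √(3.17ν²L/(gD³h_f))]
√(gD⁵h_f/L) = √(9.81·0.215⁵·5.93/334) = 0.008945
ε/(3.7D) = 2.01×10^-6; √(3.17ν²L/(gD³h_f)) = 3.39×10^-5
Q = -0.965·0.008945·ln(3.595×10^-5) = 0.08834 m³/s
Check: V = 2.43 m/s, Re = 6.60×10^5, f = 0.01261, h_f = 5.91 m ≈ 5.93 m ✓

Q ≈ 0.0883 m³/s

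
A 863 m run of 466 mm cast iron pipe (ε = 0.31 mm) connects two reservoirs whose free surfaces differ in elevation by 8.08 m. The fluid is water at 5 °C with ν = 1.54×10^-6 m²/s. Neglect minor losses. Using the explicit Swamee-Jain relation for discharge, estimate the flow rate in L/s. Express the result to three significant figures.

Q ≈ 368 L/s

Swamee-Jain (Type II): Q = -0.965·√(gD⁵h_f/L)·ln[ε/(3.7D) + √(3.17ν²L/(gD³h_f))]
√(gD⁵h_f/L) = √(9.81·0.466⁵·8.08/863) = 0.04493
ε/(3.7D) = 1.80×10^-4; √(3.17ν²L/(gD³h_f)) = 2.84×10^-5
Q = -0.965·0.04493·ln(2.082×10^-4) = 0.3675 m³/s
Check: V = 2.15 m/s, Re = 6.52×10^5, f = 0.01855, h_f = 8.13 m ≈ 8.08 m ✓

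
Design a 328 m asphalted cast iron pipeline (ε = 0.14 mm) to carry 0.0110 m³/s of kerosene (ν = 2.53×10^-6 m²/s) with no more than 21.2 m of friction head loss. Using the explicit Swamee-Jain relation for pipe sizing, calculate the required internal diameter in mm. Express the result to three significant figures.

D ≈ 84.1 mm

Swamee-Jain (Type III): D = 0.66·[ε^1.25·(LQ²/(gh_f))^4.75 + ν·Q^9.4·(L/(gh_f))^5.2]^0.04
LQ²/(gh_f) = 1.908×10^-4; L/(gh_f) = 1.577
Term 1 = ε^1.25·(…)^4.75 = 3.28×10^-23; Term 2 = ν·Q^9.4·(…)^5.2 = 1.05×10^-23
D = 0.66·(3.28×10^-23 + 1.05×10^-23)^0.04 = 0.08414 m = 84.1 mm
Check: V = 1.98 m/s, Re = 6.58×10^4, f = 0.02526, h_f = 19.6 m ≈ 21.2 m ✓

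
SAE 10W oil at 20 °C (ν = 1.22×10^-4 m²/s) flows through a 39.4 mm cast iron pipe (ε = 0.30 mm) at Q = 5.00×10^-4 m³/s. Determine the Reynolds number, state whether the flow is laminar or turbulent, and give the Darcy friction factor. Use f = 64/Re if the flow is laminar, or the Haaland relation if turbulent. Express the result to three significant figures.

Re ≈ 132; laminar; f = 64/Re ≈ 0.483

V = 4Q/(πD²) = 0.4101 m/s
Re = VD/ν = 0.4101·0.0394/1.22×10^-4 = 132
Re < 2300 → laminar → f = 64/Re = 0.4832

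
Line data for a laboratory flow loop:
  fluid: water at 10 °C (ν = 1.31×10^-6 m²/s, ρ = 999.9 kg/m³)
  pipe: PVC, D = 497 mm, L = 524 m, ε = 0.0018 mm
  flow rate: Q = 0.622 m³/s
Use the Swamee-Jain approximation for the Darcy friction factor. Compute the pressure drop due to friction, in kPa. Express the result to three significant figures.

V = 4Q/(πD²) = 4·0.622/(π·0.497²) = 3.206 m/s
Re = VD/ν = 3.206·0.497/1.31×10^-6 = 1.22×10^6 → turbulent
ε/D = 0.0018/497 = 3.62×10^-6
Swamee-Jain: f = 0.01134
h_f = f(L/D)V²/(2g) = 0.01134·(524/0.497)·3.206²/(2·9.81) = 6.262 m
Δp = ρg·h_f = 999.9·9.81·6.262 = 61.43 kPa

Δp ≈ 61.4 kPa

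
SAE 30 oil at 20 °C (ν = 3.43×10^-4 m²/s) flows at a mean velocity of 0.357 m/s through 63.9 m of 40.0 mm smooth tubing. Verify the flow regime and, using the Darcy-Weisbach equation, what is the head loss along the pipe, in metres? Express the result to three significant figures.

Re = VD/ν = 0.357·0.04000/3.43×10^-4 = 41.6 → laminar (Re < 2300)
f = 64/Re = 1.537
h_f = f(L/D)V²/(2g) = 1.537·(63.9/0.04000)·0.357²/(2·9.81) = 15.95 m

h_f ≈ 16.0 m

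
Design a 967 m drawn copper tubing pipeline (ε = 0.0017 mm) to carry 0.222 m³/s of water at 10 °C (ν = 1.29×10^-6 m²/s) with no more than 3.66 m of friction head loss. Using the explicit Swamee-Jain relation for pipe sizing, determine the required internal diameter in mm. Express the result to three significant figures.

Swamee-Jain (Type III): D = 0.66·[ε^1.25·(LQ²/(gh_f))^4.75 + ν·Q^9.4·(L/(gh_f))^5.2]^0.04
LQ²/(gh_f) = 1.327; L/(gh_f) = 26.93
Term 1 = ε^1.25·(…)^4.75 = 2.36×10^-7; Term 2 = ν·Q^9.4·(…)^5.2 = 2.53×10^-5
D = 0.66·(2.36×10^-7 + 2.53×10^-5)^0.04 = 0.4324 m = 432 mm
Check: V = 1.51 m/s, Re = 5.07×10^5, f = 0.01312, h_f = 3.42 m ≈ 3.66 m ✓

D ≈ 432 mm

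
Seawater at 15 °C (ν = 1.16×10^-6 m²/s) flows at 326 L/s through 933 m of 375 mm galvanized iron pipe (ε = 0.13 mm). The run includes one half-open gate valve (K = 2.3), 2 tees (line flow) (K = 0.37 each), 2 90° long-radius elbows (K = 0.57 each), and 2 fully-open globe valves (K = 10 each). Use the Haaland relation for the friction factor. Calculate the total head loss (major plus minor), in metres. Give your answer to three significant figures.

V = 4Q/(πD²) = 2.952 m/s; V²/2g = 0.4440 m
Re = 9.54×10^5, ε/D = 3.47×10^-4 → f = 0.01604 (Haaland)
Major: h_f = f(L/D)·V²/2g = 0.01604·2488·0.4440 = 17.72 m
Minor: ΣK = 24.2; h_m = ΣK·V²/2g = 10.74 m
Total H_L = 17.72 + 10.74 = 28.45 m

H_L ≈ 28.5 m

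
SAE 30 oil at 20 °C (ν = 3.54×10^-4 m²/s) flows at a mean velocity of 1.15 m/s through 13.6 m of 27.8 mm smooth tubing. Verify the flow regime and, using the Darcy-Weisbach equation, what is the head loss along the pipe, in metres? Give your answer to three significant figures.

Re = VD/ν = 1.15·0.02780/3.54×10^-4 = 90.3 → laminar (Re < 2300)
f = 64/Re = 0.7087
h_f = f(L/D)V²/(2g) = 0.7087·(13.6/0.02780)·1.15²/(2·9.81) = 23.37 m

h_f ≈ 23.4 m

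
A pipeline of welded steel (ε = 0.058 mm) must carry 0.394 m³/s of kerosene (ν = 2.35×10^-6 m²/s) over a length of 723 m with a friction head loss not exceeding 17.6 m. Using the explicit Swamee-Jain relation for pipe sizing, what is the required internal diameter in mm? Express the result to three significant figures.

Swamee-Jain (Type III): D = 0.66·[ε^1.25·(LQ²/(gh_f))^4.75 + ν·Q^9.4·(L/(gh_f))^5.2]^0.04
LQ²/(gh_f) = 0.6501; L/(gh_f) = 4.188
Term 1 = ε^1.25·(…)^4.75 = 6.54×10^-7; Term 2 = ν·Q^9.4·(…)^5.2 = 6.35×10^-7
D = 0.66·(6.54×10^-7 + 6.35×10^-7)^0.04 = 0.3837 m = 384 mm
Check: V = 3.41 m/s, Re = 5.56×10^5, f = 0.01488, h_f = 16.6 m ≈ 17.6 m ✓

D ≈ 384 mm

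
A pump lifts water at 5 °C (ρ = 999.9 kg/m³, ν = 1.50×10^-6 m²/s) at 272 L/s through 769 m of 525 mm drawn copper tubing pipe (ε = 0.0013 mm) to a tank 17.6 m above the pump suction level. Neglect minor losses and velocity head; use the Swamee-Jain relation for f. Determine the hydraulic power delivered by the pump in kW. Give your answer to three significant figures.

P_hyd ≈ 51.2 kW

V = 4Q/(πD²) = 1.256 m/s; Re = 4.40×10^5; ε/D = 2.48×10^-6; f = 0.01343
h_f = f(L/D)V²/2g = 1.583 m
Total head H = z + h_f = 17.6 + 1.583 = 19.18 m
P_hyd = ρgQH = 999.9·9.81·0.272·19.18 = 51.18 kW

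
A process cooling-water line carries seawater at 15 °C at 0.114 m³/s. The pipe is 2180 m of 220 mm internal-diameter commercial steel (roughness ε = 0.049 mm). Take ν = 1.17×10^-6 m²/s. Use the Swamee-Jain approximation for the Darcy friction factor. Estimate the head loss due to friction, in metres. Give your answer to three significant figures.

V = 4Q/(πD²) = 4·0.114/(π·0.220²) = 2.999 m/s
Re = VD/ν = 2.999·0.220/1.17×10^-6 = 5.64×10^5 → turbulent
ε/D = 0.049/220 = 2.23×10^-4
Swamee-Jain: f = 0.01557
h_f = f(L/D)V²/(2g) = 0.01557·(2180/0.220)·2.999²/(2·9.81) = 70.74 m

h_f ≈ 70.7 m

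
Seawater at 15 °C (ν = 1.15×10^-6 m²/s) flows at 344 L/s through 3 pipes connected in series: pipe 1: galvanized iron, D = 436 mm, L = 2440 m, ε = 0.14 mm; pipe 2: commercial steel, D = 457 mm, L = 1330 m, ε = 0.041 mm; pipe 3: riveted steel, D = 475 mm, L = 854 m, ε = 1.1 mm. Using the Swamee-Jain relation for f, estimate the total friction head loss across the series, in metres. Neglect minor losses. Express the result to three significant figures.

H ≈ 41.7 m

Pipe 1: V = 2.304 m/s, Re = 8.74×10^5, ε/D = 3.21×10^-4, f = 0.01604, h_1 = f(L/D)V²/2g = 24.28 m
Pipe 2: V = 2.097 m/s, Re = 8.33×10^5, ε/D = 8.97×10^-5, f = 0.01358, h_2 = f(L/D)V²/2g = 8.858 m
Pipe 3: V = 1.941 m/s, Re = 8.02×10^5, ε/D = 0.00232, f = 0.02465, h_3 = f(L/D)V²/2g = 8.513 m
Series → Q common, losses add: H = Σh = 41.65 m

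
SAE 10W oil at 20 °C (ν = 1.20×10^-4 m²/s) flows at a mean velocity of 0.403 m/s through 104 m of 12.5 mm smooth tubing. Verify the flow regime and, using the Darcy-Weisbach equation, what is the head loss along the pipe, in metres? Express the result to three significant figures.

Re = VD/ν = 0.403·0.01250/1.20×10^-4 = 42.0 → laminar (Re < 2300)
f = 64/Re = 1.525
h_f = f(L/D)V²/(2g) = 1.525·(104/0.01250)·0.403²/(2·9.81) = 105.0 m

h_f ≈ 105 m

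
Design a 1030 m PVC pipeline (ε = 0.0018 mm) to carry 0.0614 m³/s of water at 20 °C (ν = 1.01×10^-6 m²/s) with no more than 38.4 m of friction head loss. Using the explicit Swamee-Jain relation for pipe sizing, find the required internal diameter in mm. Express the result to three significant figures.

D ≈ 164 mm

Swamee-Jain (Type III): D = 0.66·[ε^1.25·(LQ²/(gh_f))^4.75 + ν·Q^9.4·(L/(gh_f))^5.2]^0.04
LQ²/(gh_f) = 0.01031; L/(gh_f) = 2.734
Term 1 = ε^1.25·(…)^4.75 = 2.41×10^-17; Term 2 = ν·Q^9.4·(…)^5.2 = 7.67×10^-16
D = 0.66·(2.41×10^-17 + 7.67×10^-16)^0.04 = 0.1642 m = 164 mm
Check: V = 2.90 m/s, Re = 4.71×10^5, f = 0.01340, h_f = 36.0 m ≈ 38.4 m ✓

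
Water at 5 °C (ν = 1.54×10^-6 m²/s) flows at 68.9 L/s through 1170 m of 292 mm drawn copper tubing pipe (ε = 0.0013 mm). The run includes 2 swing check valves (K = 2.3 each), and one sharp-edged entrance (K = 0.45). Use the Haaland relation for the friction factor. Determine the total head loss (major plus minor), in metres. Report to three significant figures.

V = 4Q/(πD²) = 1.029 m/s; V²/2g = 0.05395 m
Re = 1.95×10^5, ε/D = 4.45×10^-6 → f = 0.01560 (Haaland)
Major: h_f = f(L/D)·V²/2g = 0.01560·4007·0.05395 = 3.372 m
Minor: ΣK = 5.05; h_m = ΣK·V²/2g = 0.2725 m
Total H_L = 3.372 + 0.2725 = 3.645 m

H_L ≈ 3.64 m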